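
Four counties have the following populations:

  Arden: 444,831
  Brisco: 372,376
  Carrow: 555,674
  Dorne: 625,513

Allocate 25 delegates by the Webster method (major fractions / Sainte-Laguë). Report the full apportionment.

Standard divisor 1998394/25 ≈ 79935.76; standard quotas: Arden 5.565, Brisco 4.658, Carrow 6.952, Dorne 7.825.
Rounding to the nearest integer gives 6, 5, 7, 8 = 26 seats, so the divisor must be adjusted.
With modified divisor 81800: modified quotas Arden 5.438, Brisco 4.552, Carrow 6.793, Dorne 7.647.
Rounding to the nearest integer: Arden 5, Brisco 5, Carrow 7, Dorne 8 (total 25).

Arden: 5, Brisco: 5, Carrow: 7, Dorne: 8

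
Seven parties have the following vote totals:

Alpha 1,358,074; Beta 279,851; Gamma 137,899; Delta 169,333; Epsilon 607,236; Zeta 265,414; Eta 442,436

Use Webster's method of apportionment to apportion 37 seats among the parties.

Standard divisor 3260243/37 ≈ 88114.676; standard quotas: Alpha 15.413, Beta 3.176, Gamma 1.565, Delta 1.922, Epsilon 6.891, Zeta 3.012, Eta 5.021.
Rounding to the nearest integer gives Alpha 15, Beta 3, Gamma 2, Delta 2, Epsilon 7, Zeta 3, Eta 5 — total 37, matching the house size, so no adjustment is needed.

Alpha 15; Beta 3; Gamma 2; Delta 2; Epsilon 7; Zeta 3; Eta 5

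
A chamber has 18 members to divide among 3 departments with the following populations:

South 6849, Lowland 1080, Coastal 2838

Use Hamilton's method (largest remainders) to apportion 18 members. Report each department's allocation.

South: 11, Lowland: 2, Coastal: 5

Total 10767; standard divisor 10767/18 ≈ 598.167.
Standard quotas: South 11.4500, Lowland 1.8055, Coastal 4.7445.
Lower quotas: South 11, Lowland 1, Coastal 4 (sum 16, leaving 2 seats).
Remainders in descending order: Lowland 0.8055, Coastal 0.7445, South 0.4500.
Largest remainders: Lowland, Coastal receive the extra seats.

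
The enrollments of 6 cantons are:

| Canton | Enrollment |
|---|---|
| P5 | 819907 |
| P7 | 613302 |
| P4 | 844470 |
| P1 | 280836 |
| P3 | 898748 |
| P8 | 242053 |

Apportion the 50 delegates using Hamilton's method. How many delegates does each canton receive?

Standard divisor: 3699316 ÷ 50 ≈ 73986.32.
Standard quotas: P5 11.0819, P7 8.2894, P4 11.4139, P1 3.7958, P3 12.1475, P8 3.2716.
Lower quotas: P5 11, P7 8, P4 11, P1 3, P3 12, P8 3 (sum 48, leaving 2 seats).
Remainders in descending order: P1 0.7958, P4 0.4139, P7 0.2894, P8 0.2716, P3 0.1475, P5 0.0819.
The surplus seats go to P1, P4.

P5: 11, P7: 8, P4: 12, P1: 4, P3: 12, P8: 3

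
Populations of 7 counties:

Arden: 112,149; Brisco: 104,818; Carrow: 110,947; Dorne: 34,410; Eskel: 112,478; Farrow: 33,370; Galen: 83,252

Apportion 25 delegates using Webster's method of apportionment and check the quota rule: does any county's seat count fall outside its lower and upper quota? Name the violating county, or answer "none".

Standard quotas: Arden 4.741, Brisco 4.431, Carrow 4.690, Dorne 1.455, Eskel 4.755, Farrow 1.411, Galen 3.519.
Webster allocation: Arden 5, Brisco 4, Carrow 5, Dorne 1, Eskel 5, Farrow 1, Galen 4.
Every allocation lies between the lower and upper quota.

none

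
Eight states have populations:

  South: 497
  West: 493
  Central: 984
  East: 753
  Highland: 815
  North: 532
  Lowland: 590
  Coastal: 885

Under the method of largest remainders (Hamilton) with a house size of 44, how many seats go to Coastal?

Total 5549; standard divisor 5549/44 ≈ 126.114.
Standard quotas: South 3.941, West 3.909, Central 7.802, East 5.971, Highland 6.462, North 4.218, Lowland 4.678, Coastal 7.017.
Lower quotas: South 3, West 3, Central 7, East 5, Highland 6, North 4, Lowland 4, Coastal 7 (sum 39, leaving 5 seats).
Remainders in descending order: East 0.971, South 0.941, West 0.909, Central 0.802, Lowland 0.678, Highland 0.462, North 0.218, Coastal 0.017.
The surplus seats go to East, South, West, Central, Lowland.
Coastal receives 7.

7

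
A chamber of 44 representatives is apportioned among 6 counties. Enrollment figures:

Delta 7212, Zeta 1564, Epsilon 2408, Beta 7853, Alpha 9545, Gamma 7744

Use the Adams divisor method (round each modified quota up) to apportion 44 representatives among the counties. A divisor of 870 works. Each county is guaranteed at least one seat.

Delta: 9, Zeta: 2, Epsilon: 3, Beta: 10, Alpha: 11, Gamma: 9

With modified divisor 870: modified quotas Delta 8.290, Zeta 1.798, Epsilon 2.768, Beta 9.026, Alpha 10.971, Gamma 8.901.
Rounding up: Delta 9, Zeta 2, Epsilon 3, Beta 10, Alpha 11, Gamma 9 (total 44).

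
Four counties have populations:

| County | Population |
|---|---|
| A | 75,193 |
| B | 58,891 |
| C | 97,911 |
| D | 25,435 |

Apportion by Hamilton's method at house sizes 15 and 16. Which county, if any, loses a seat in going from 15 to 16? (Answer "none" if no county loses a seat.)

D

At 15 seats: A 4, B 3, C 6, D 2.
At 16 seats: A 5, B 4, C 6, D 1.
D drops from 2 to 1.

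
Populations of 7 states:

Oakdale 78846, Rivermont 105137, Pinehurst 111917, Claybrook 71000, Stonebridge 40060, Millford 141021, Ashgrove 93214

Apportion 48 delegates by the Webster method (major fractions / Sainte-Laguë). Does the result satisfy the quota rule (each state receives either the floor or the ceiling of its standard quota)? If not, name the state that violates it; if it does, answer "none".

Standard quotas: Oakdale 5.902, Rivermont 7.871, Pinehurst 8.378, Claybrook 5.315, Stonebridge 2.999, Millford 10.557, Ashgrove 6.978.
Webster allocation: Oakdale 6, Rivermont 8, Pinehurst 8, Claybrook 5, Stonebridge 3, Millford 11, Ashgrove 7.
Every allocation lies between the lower and upper quota.

none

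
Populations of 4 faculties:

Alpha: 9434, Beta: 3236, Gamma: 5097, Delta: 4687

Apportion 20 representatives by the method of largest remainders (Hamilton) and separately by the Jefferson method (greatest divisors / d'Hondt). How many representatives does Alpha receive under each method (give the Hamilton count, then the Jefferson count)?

Hamilton: Alpha 8, Beta 3, Gamma 5, Delta 4.
Jefferson: Alpha 9, Beta 3, Gamma 4, Delta 4.
Alpha gets 8 under Hamilton and 9 under Jefferson.

8 and 9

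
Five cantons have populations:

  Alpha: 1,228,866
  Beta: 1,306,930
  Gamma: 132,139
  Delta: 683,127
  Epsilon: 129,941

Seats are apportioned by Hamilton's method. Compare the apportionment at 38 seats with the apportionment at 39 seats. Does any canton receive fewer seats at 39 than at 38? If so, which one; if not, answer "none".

At 38 seats: Alpha 13, Beta 14, Gamma 2, Delta 8, Epsilon 1.
At 39 seats: Alpha 14, Beta 15, Gamma 1, Delta 8, Epsilon 1.
Gamma drops from 2 to 1.

Gamma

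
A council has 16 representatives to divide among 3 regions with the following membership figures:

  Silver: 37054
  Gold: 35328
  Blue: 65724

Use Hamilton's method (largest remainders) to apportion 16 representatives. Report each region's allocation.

Total 138106; standard divisor 138106/16 ≈ 8631.625.
Standard quotas: Silver 4.2928, Gold 4.0929, Blue 7.6143.
Lower quotas: Silver 4, Gold 4, Blue 7 (sum 15, leaving 1 seat).
Remainders in descending order: Blue 0.6143, Silver 0.2928, Gold 0.0929.
Largest remainder: Blue receives the extra seat.

Silver: 4, Gold: 4, Blue: 8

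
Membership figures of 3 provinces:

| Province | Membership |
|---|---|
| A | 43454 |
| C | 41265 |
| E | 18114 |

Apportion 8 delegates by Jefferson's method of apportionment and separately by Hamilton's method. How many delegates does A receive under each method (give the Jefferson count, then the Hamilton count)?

Jefferson: A 4, C 3, E 1.
Hamilton: A 3, C 3, E 2.
A gets 4 under Jefferson and 3 under Hamilton.

4 and 3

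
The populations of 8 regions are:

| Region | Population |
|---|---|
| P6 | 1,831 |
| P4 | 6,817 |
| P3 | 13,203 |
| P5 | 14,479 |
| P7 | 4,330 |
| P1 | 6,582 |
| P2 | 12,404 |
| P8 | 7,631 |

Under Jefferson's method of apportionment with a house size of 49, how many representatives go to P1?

5

Standard divisor 67277/49 ≈ 1373; standard quotas: P6 1.334, P4 4.965, P3 9.616, P5 10.546, P7 3.154, P1 4.794, P2 9.034, P8 5.558.
Rounding down gives 1, 4, 9, 10, 3, 4, 9, 5 = 45 seats, so the divisor must be adjusted.
With modified divisor 1300: modified quotas P6 1.408, P4 5.244, P3 10.156, P5 11.138, P7 3.331, P1 5.063, P2 9.542, P8 5.870.
Rounding down: P6 1, P4 5, P3 10, P5 11, P7 3, P1 5, P2 9, P8 5 (total 49).
P1 receives 5.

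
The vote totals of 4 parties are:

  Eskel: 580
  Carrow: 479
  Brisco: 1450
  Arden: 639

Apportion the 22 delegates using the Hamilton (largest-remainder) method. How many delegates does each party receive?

Eskel: 4, Carrow: 3, Brisco: 10, Arden: 5

The standard divisor is 3148/22 ≈ 143.091.
Standard quotas: Eskel 4.053, Carrow 3.348, Brisco 10.133, Arden 4.466.
Lower quotas: Eskel 4, Carrow 3, Brisco 10, Arden 4 (sum 21, leaving 1 seat).
Remainders in descending order: Arden 0.466, Carrow 0.348, Brisco 0.133, Eskel 0.053.
The surplus seat goes to Arden.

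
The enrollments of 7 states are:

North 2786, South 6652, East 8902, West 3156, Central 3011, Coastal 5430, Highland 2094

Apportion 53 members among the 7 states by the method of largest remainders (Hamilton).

North: 5, South: 11, East: 15, West: 5, Central: 5, Coastal: 9, Highland: 3

The standard divisor is 32031/53 ≈ 604.358.
Standard quotas: North 4.6098, South 11.0067, East 14.7297, West 5.2221, Central 4.9821, Coastal 8.9847, Highland 3.4648.
Lower quotas: North 4, South 11, East 14, West 5, Central 4, Coastal 8, Highland 3 (sum 49, leaving 4 seats).
Remainders in descending order: Coastal 0.9847, Central 0.9821, East 0.7297, North 0.6098, Highland 0.4648, West 0.2221, South 0.0067.
Largest remainders: Coastal, Central, East, North receive the extra seats.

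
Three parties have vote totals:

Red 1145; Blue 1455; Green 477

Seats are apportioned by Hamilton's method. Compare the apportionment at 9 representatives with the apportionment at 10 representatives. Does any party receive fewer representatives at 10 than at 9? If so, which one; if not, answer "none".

Green

At 9 seats: Red 3, Blue 4, Green 2.
At 10 seats: Red 4, Blue 5, Green 1.
Green drops from 2 to 1.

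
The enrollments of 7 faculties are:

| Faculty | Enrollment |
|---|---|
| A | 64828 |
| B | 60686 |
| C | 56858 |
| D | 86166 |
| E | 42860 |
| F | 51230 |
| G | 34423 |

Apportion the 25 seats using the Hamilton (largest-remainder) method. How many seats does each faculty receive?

Standard divisor: 397051 ÷ 25 ≈ 15882.04.
Standard quotas: A 4.0818, B 3.8210, C 3.5800, D 5.4254, E 2.6986, F 3.2257, G 2.1674.
Lower quotas: A 4, B 3, C 3, D 5, E 2, F 3, G 2 (sum 22, leaving 3 seats).
Remainders in descending order: B 0.8210, E 0.6986, C 0.5800, D 0.4254, F 0.2257, G 0.1674, A 0.0818.
Largest remainders: B, E, C receive the extra seats.

A: 4, B: 4, C: 4, D: 5, E: 3, F: 3, G: 2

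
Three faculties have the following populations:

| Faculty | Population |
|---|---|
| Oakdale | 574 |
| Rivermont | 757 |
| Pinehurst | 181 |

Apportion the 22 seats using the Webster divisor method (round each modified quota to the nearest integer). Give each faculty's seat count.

Oakdale: 8, Rivermont: 11, Pinehurst: 3

Standard divisor 1512/22 ≈ 68.727; standard quotas: Oakdale 8.352, Rivermont 11.015, Pinehurst 2.634.
Rounding to the nearest integer gives Oakdale 8, Rivermont 11, Pinehurst 3 — total 22, matching the house size, so no adjustment is needed.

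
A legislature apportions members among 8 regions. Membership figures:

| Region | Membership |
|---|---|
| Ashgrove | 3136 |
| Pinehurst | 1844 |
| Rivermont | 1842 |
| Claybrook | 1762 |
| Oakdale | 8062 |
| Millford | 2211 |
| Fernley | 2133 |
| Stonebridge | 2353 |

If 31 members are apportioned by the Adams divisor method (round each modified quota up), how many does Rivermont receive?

3

Standard divisor 23343/31 ≈ 753; standard quotas: Ashgrove 4.165, Pinehurst 2.449, Rivermont 2.446, Claybrook 2.340, Oakdale 10.707, Millford 2.936, Fernley 2.833, Stonebridge 3.125.
Rounding up gives 5, 3, 3, 3, 11, 3, 3, 4 = 35 seats, so the divisor must be adjusted.
With modified divisor 890: modified quotas Ashgrove 3.524, Pinehurst 2.072, Rivermont 2.070, Claybrook 1.980, Oakdale 9.058, Millford 2.484, Fernley 2.397, Stonebridge 2.644.
Rounding up: Ashgrove 4, Pinehurst 3, Rivermont 3, Claybrook 2, Oakdale 10, Millford 3, Fernley 3, Stonebridge 3 (total 31).
Rivermont receives 3.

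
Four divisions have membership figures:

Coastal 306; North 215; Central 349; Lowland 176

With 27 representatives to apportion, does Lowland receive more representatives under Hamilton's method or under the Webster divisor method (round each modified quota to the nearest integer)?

Hamilton: Coastal 8, North 6, Central 9, Lowland 4.
Webster: Coastal 8, North 5, Central 9, Lowland 5.
Lowland gets 4 under Hamilton and 5 under Webster.

Webster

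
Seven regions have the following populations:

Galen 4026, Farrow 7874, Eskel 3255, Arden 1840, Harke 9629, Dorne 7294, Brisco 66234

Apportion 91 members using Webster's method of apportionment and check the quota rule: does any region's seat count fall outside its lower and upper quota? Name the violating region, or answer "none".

Brisco

Standard quotas: Galen 3.658, Farrow 7.154, Eskel 2.958, Arden 1.672, Harke 8.749, Dorne 6.627, Brisco 60.181.
Webster allocation: Galen 4, Farrow 7, Eskel 3, Arden 2, Harke 9, Dorne 7, Brisco 59.
Brisco has quota 60.181 (lower 60, upper 61) but receives 59 — outside the quota interval.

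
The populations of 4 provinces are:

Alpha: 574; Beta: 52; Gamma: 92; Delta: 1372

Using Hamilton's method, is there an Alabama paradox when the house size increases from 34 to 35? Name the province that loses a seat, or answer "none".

Gamma

At 34 seats: Alpha 9, Beta 1, Gamma 2, Delta 22.
At 35 seats: Alpha 10, Beta 1, Gamma 1, Delta 23.
Gamma drops from 2 to 1.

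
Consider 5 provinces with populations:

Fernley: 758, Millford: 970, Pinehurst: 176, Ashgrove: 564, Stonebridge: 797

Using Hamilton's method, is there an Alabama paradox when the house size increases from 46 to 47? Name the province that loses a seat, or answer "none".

At 46 seats: Fernley 11, Millford 14, Pinehurst 2, Ashgrove 8, Stonebridge 11.
At 47 seats: Fernley 11, Millford 14, Pinehurst 3, Ashgrove 8, Stonebridge 11.
No province's allocation decreased.

none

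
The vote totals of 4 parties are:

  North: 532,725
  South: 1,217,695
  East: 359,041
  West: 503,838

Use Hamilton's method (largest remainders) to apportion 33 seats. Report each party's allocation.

North: 7, South: 15, East: 5, West: 6

The standard divisor is 2613299/33 ≈ 79190.879.
Standard quotas: North 6.7271, South 15.3767, East 4.5339, West 6.3623.
Lower quotas: North 6, South 15, East 4, West 6 (sum 31, leaving 2 seats).
Remainders in descending order: North 0.7271, East 0.5339, South 0.3767, West 0.3623.
The surplus seats go to North, East.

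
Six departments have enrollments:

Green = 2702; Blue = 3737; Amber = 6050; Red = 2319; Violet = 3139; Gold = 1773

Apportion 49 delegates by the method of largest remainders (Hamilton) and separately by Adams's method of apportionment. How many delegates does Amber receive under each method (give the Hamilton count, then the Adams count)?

15 and 14

Hamilton: Green 7, Blue 9, Amber 15, Red 6, Violet 8, Gold 4.
Adams: Green 7, Blue 9, Amber 14, Red 6, Violet 8, Gold 5.
Amber gets 15 under Hamilton and 14 under Adams.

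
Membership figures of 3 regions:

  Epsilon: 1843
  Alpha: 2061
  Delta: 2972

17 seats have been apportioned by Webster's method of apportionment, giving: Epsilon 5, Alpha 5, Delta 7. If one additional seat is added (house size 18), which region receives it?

Delta

Priority for the next seat is population ÷ (current seats + 0.5).
Priorities: Epsilon 335.091, Alpha 374.727, Delta 396.267.
Highest priority: Delta.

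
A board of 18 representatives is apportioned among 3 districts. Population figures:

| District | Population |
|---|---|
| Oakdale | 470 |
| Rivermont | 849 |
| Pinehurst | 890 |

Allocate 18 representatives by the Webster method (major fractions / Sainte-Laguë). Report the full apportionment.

Standard divisor 2209/18 ≈ 122.722; standard quotas: Oakdale 3.830, Rivermont 6.918, Pinehurst 7.252.
Rounding to the nearest integer gives Oakdale 4, Rivermont 7, Pinehurst 7 — total 18, matching the house size, so no adjustment is needed.

Oakdale: 4, Rivermont: 7, Pinehurst: 7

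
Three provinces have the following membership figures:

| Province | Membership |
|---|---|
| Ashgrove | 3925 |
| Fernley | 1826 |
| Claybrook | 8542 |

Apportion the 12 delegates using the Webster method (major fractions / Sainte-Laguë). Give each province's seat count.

Standard divisor 14293/12 ≈ 1191.083; standard quotas: Ashgrove 3.295, Fernley 1.533, Claybrook 7.172.
Rounding to the nearest integer gives Ashgrove 3, Fernley 2, Claybrook 7 — total 12, matching the house size, so no adjustment is needed.

Ashgrove 3; Fernley 2; Claybrook 7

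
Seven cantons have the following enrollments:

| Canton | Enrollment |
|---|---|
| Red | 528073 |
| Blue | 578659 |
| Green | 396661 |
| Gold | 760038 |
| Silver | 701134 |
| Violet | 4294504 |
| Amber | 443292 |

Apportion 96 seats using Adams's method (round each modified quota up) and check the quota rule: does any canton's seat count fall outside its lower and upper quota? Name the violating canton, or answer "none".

Violet

Standard quotas: Red 6.582, Blue 7.212, Green 4.944, Gold 9.473, Silver 8.739, Violet 53.525, Amber 5.525.
Adams allocation: Red 7, Blue 7, Green 5, Gold 10, Silver 9, Violet 52, Amber 6.
Violet has quota 53.525 (lower 53, upper 54) but receives 52 — outside the quota interval.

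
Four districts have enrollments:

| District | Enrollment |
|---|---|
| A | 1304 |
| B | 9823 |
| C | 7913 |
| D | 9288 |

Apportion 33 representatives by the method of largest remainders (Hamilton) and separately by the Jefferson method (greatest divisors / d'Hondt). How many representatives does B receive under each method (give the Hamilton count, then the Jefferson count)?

11 and 12

Hamilton: A 2, B 11, C 9, D 11.
Jefferson: A 1, B 12, C 9, D 11.
B gets 11 under Hamilton and 12 under Jefferson.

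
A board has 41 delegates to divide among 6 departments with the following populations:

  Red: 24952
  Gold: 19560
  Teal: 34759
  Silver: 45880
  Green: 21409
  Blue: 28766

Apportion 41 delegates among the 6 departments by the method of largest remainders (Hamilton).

Standard divisor: 175326 ÷ 41 ≈ 4276.244.
Standard quotas: Red 5.8350, Gold 4.5741, Teal 8.1284, Silver 10.7290, Green 5.0065, Blue 6.7269.
Lower quotas: Red 5, Gold 4, Teal 8, Silver 10, Green 5, Blue 6 (sum 38, leaving 3 seats).
Remainders in descending order: Red 0.8350, Silver 0.7290, Blue 0.7269, Gold 0.5741, Teal 0.1284, Green 0.0065.
Largest remainders: Red, Silver, Blue receive the extra seats.

Red: 6; Gold: 4; Teal: 8; Silver: 11; Green: 5; Blue: 7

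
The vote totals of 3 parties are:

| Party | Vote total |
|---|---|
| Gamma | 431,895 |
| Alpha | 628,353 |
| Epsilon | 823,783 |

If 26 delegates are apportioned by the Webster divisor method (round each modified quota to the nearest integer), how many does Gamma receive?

6

Standard divisor 1884031/26 ≈ 72462.731; standard quotas: Gamma 5.960, Alpha 8.671, Epsilon 11.368.
Rounding to the nearest integer gives Gamma 6, Alpha 9, Epsilon 11 — total 26, matching the house size, so no adjustment is needed.
Gamma receives 6.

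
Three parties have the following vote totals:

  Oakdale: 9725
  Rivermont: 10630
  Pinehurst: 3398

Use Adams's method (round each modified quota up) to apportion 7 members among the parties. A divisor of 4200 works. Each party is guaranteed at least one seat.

With modified divisor 4200: modified quotas Oakdale 2.315, Rivermont 2.531, Pinehurst 0.809.
Rounding up: Oakdale 3, Rivermont 3, Pinehurst 1 (total 7).

Oakdale 3, Rivermont 3, Pinehurst 1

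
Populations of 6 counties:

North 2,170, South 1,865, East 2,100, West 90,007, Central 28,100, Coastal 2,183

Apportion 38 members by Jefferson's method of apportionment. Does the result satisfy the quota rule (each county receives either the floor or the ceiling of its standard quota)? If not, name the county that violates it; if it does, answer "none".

Standard quotas: North 0.652, South 0.561, East 0.631, West 27.054, Central 8.446, Coastal 0.656.
Jefferson allocation: North 0, South 0, East 0, West 29, Central 9, Coastal 0.
West has quota 27.054 (lower 27, upper 28) but receives 29 — outside the quota interval.

West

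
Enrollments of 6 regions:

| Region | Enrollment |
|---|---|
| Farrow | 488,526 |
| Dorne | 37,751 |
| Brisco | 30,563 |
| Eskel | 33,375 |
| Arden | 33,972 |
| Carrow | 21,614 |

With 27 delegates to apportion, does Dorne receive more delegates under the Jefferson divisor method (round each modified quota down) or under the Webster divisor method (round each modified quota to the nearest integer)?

Jefferson: Farrow 22, Dorne 1, Brisco 1, Eskel 1, Arden 1, Carrow 1.
Webster: Farrow 21, Dorne 2, Brisco 1, Eskel 1, Arden 1, Carrow 1.
Dorne gets 1 under Jefferson and 2 under Webster.

Webster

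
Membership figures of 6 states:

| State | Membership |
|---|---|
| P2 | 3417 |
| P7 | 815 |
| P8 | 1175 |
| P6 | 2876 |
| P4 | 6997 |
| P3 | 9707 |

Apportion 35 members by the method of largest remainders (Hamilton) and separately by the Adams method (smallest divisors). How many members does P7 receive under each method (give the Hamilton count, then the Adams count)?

Hamilton: P2 5, P7 1, P8 2, P6 4, P4 10, P3 13.
Adams: P2 5, P7 2, P8 2, P6 4, P4 9, P3 13.
P7 gets 1 under Hamilton and 2 under Adams.

1 and 2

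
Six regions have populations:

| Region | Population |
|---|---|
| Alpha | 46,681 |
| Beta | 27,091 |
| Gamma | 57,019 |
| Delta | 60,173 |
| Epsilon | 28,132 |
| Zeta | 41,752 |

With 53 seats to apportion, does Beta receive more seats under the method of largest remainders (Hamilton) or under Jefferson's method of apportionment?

Hamilton: Alpha 9, Beta 6, Gamma 12, Delta 12, Epsilon 6, Zeta 8.
Jefferson: Alpha 10, Beta 5, Gamma 12, Delta 12, Epsilon 6, Zeta 8.
Beta gets 6 under Hamilton and 5 under Jefferson.

Hamilton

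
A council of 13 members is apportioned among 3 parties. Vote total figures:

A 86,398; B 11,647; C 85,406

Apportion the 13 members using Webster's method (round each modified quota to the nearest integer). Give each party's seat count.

A=6, B=1, C=6

Standard divisor 183451/13 ≈ 14111.615; standard quotas: A 6.122, B 0.825, C 6.052.
Rounding to the nearest integer gives A 6, B 1, C 6 — total 13, matching the house size, so no adjustment is needed.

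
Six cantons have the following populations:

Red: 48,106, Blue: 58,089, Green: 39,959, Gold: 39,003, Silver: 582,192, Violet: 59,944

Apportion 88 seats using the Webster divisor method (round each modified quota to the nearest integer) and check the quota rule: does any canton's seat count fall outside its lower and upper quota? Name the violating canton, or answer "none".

Standard quotas: Red 5.117, Blue 6.179, Green 4.250, Gold 4.149, Silver 61.928, Violet 6.376.
Webster allocation: Red 5, Blue 6, Green 4, Gold 4, Silver 63, Violet 6.
Silver has quota 61.928 (lower 61, upper 62) but receives 63 — outside the quota interval.

Silver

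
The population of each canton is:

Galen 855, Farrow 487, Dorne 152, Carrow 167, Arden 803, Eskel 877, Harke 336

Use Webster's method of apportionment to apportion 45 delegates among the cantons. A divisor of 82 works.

With modified divisor 82: modified quotas Galen 10.427, Farrow 5.939, Dorne 1.854, Carrow 2.037, Arden 9.793, Eskel 10.695, Harke 4.098.
Rounding to the nearest integer: Galen 10, Farrow 6, Dorne 2, Carrow 2, Arden 10, Eskel 11, Harke 4 (total 45).

Galen 10; Farrow 6; Dorne 2; Carrow 2; Arden 10; Eskel 11; Harke 4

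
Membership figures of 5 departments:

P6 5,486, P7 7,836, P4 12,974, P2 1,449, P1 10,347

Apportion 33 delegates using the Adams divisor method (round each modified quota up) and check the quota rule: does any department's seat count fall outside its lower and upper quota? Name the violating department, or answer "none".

none

Standard quotas: P6 4.753, P7 6.789, P4 11.240, P2 1.255, P1 8.964.
Adams allocation: P6 5, P7 7, P4 11, P2 2, P1 8.
Every allocation lies between the lower and upper quota.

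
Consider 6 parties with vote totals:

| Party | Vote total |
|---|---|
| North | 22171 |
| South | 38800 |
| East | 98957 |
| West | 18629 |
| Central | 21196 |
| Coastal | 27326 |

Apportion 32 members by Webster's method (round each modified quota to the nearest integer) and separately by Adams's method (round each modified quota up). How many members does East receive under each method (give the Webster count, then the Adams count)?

Webster: North 3, South 5, East 14, West 3, Central 3, Coastal 4.
Adams: North 3, South 6, East 13, West 3, Central 3, Coastal 4.
East gets 14 under Webster and 13 under Adams.

14 and 13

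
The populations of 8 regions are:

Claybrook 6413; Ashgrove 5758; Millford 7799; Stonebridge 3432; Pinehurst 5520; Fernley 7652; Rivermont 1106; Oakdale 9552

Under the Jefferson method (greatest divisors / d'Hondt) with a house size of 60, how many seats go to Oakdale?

13

Standard divisor 47232/60 ≈ 787.2; standard quotas: Claybrook 8.147, Ashgrove 7.315, Millford 9.907, Stonebridge 4.360, Pinehurst 7.012, Fernley 9.721, Rivermont 1.405, Oakdale 12.134.
Rounding down gives 8, 7, 9, 4, 7, 9, 1, 12 = 57 seats, so the divisor must be adjusted.
With modified divisor 730: modified quotas Claybrook 8.785, Ashgrove 7.888, Millford 10.684, Stonebridge 4.701, Pinehurst 7.562, Fernley 10.482, Rivermont 1.515, Oakdale 13.085.
Rounding down: Claybrook 8, Ashgrove 7, Millford 10, Stonebridge 4, Pinehurst 7, Fernley 10, Rivermont 1, Oakdale 13 (total 60).
Oakdale receives 13.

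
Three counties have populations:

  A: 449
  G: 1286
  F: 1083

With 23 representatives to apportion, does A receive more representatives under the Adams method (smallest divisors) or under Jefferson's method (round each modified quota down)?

Adams

Adams: A 4, G 10, F 9.
Jefferson: A 3, G 11, F 9.
A gets 4 under Adams and 3 under Jefferson.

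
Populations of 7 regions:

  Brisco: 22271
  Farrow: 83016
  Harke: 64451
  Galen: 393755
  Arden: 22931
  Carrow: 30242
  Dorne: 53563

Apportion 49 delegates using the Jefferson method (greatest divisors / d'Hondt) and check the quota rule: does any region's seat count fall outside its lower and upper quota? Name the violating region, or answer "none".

Galen

Standard quotas: Brisco 1.628, Farrow 6.069, Harke 4.712, Galen 28.787, Arden 1.676, Carrow 2.211, Dorne 3.916.
Jefferson allocation: Brisco 1, Farrow 6, Harke 5, Galen 30, Arden 1, Carrow 2, Dorne 4.
Galen has quota 28.787 (lower 28, upper 29) but receives 30 — outside the quota interval.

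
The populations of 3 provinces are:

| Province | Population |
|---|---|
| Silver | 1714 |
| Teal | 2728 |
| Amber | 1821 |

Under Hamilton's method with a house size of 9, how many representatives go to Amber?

The standard divisor is 6263/9 ≈ 695.889.
Standard quotas: Silver 2.463, Teal 3.920, Amber 2.617.
Lower quotas: Silver 2, Teal 3, Amber 2 (sum 7, leaving 2 seats).
Remainders in descending order: Teal 0.920, Amber 0.617, Silver 0.463.
Largest remainders: Teal, Amber receive the extra seats.
Amber receives 3.

3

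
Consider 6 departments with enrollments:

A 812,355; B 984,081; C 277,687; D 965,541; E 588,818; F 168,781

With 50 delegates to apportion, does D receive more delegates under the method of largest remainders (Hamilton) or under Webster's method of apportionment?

Hamilton: A 11, B 13, C 3, D 13, E 8, F 2.
Webster: A 11, B 13, C 4, D 12, E 8, F 2.
D gets 13 under Hamilton and 12 under Webster.

Hamilton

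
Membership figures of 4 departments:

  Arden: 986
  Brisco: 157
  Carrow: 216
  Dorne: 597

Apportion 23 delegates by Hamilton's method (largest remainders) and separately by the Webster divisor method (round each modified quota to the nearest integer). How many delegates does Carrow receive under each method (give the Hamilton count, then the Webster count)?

Hamilton: Arden 12, Brisco 2, Carrow 2, Dorne 7.
Webster: Arden 11, Brisco 2, Carrow 3, Dorne 7.
Carrow gets 2 under Hamilton and 3 under Webster.

2 and 3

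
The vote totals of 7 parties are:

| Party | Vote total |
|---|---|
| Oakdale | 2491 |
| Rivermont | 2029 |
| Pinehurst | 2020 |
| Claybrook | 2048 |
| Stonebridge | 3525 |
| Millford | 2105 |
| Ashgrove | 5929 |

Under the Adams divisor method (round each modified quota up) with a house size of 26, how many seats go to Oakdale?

3

Standard divisor 20147/26 ≈ 774.885; standard quotas: Oakdale 3.215, Rivermont 2.618, Pinehurst 2.607, Claybrook 2.643, Stonebridge 4.549, Millford 2.717, Ashgrove 7.651.
Rounding up gives 4, 3, 3, 3, 5, 3, 8 = 29 seats, so the divisor must be adjusted.
With modified divisor 900: modified quotas Oakdale 2.768, Rivermont 2.254, Pinehurst 2.244, Claybrook 2.276, Stonebridge 3.917, Millford 2.339, Ashgrove 6.588.
Rounding up: Oakdale 3, Rivermont 3, Pinehurst 3, Claybrook 3, Stonebridge 4, Millford 3, Ashgrove 7 (total 26).
Oakdale receives 3.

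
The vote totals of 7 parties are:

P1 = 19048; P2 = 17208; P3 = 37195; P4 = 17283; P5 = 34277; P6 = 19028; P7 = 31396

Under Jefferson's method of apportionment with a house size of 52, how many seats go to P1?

6

Standard divisor 175435/52 ≈ 3373.75; standard quotas: P1 5.646, P2 5.101, P3 11.025, P4 5.123, P5 10.160, P6 5.640, P7 9.306.
Rounding down gives 5, 5, 11, 5, 10, 5, 9 = 50 seats, so the divisor must be adjusted.
With modified divisor 3160: modified quotas P1 6.028, P2 5.446, P3 11.771, P4 5.469, P5 10.847, P6 6.022, P7 9.935.
Rounding down: P1 6, P2 5, P3 11, P4 5, P5 10, P6 6, P7 9 (total 52).
P1 receives 6.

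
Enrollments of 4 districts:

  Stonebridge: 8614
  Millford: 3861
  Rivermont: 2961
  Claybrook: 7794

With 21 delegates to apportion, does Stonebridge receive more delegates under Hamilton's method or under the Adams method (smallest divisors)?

Hamilton

Hamilton: Stonebridge 8, Millford 3, Rivermont 3, Claybrook 7.
Adams: Stonebridge 7, Millford 4, Rivermont 3, Claybrook 7.
Stonebridge gets 8 under Hamilton and 7 under Adams.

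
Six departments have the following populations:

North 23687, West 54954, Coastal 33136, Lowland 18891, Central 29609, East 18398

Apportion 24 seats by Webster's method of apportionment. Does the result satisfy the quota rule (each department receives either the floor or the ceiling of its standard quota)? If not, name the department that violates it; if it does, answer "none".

Standard quotas: North 3.182, West 7.382, Coastal 4.451, Lowland 2.537, Central 3.977, East 2.471.
Webster allocation: North 3, West 7, Coastal 5, Lowland 3, Central 4, East 2.
Every allocation lies between the lower and upper quota.

none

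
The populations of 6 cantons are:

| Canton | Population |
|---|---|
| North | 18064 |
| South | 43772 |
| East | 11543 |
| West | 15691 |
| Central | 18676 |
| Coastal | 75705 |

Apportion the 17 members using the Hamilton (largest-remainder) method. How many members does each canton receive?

Total 183451; standard divisor 183451/17 ≈ 10791.235.
Standard quotas: North 1.6740, South 4.0563, East 1.0697, West 1.4541, Central 1.7307, Coastal 7.0154.
Lower quotas: North 1, South 4, East 1, West 1, Central 1, Coastal 7 (sum 15, leaving 2 seats).
Remainders in descending order: Central 0.7307, North 0.6740, West 0.4541, East 0.0697, South 0.0563, Coastal 0.0154.
Largest remainders: Central, North receive the extra seats.

North 2, South 4, East 1, West 1, Central 2, Coastal 7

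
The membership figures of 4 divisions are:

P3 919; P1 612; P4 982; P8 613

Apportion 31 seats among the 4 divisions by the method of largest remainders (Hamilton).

The standard divisor is 3126/31 ≈ 100.839.
Standard quotas: P3 9.114, P1 6.069, P4 9.738, P8 6.079.
Lower quotas: P3 9, P1 6, P4 9, P8 6 (sum 30, leaving 1 seat).
Remainders in descending order: P4 0.738, P3 0.114, P8 0.079, P1 0.069.
Largest remainder: P4 receives the extra seat.

P3=9, P1=6, P4=10, P8=6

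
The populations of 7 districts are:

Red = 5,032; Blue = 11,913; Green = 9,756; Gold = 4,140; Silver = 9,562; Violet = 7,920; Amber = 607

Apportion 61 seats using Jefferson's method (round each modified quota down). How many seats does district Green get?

Standard divisor 48930/61 ≈ 802.131; standard quotas: Red 6.273, Blue 14.852, Green 12.163, Gold 5.161, Silver 11.921, Violet 9.874, Amber 0.757.
Rounding down gives 6, 14, 12, 5, 11, 9, 0 = 57 seats, so the divisor must be adjusted.
With modified divisor 748: modified quotas Red 6.727, Blue 15.926, Green 13.043, Gold 5.535, Silver 12.783, Violet 10.588, Amber 0.811.
Rounding down: Red 6, Blue 15, Green 13, Gold 5, Silver 12, Violet 10, Amber 0 (total 61).
Green receives 13.

13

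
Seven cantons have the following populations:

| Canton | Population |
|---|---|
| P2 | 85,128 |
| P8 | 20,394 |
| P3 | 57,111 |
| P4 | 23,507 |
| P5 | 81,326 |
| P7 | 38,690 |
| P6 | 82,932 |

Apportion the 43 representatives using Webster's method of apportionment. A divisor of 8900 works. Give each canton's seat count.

P2=10, P8=2, P3=6, P4=3, P5=9, P7=4, P6=9

With modified divisor 8900: modified quotas P2 9.565, P8 2.291, P3 6.417, P4 2.641, P5 9.138, P7 4.347, P6 9.318.
Rounding to the nearest integer: P2 10, P8 2, P3 6, P4 3, P5 9, P7 4, P6 9 (total 43).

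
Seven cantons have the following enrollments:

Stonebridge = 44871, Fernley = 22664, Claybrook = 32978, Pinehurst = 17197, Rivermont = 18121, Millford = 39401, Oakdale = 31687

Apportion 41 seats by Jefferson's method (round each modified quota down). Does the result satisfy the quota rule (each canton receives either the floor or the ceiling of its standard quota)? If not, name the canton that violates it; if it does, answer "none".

none

Standard quotas: Stonebridge 8.891, Fernley 4.491, Claybrook 6.534, Pinehurst 3.408, Rivermont 3.591, Millford 7.807, Oakdale 6.279.
Jefferson allocation: Stonebridge 9, Fernley 5, Claybrook 7, Pinehurst 3, Rivermont 3, Millford 8, Oakdale 6.
Every allocation lies between the lower and upper quota.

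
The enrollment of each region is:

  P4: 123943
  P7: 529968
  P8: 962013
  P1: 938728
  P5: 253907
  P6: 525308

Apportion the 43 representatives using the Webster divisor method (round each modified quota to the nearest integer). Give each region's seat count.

P4: 2; P7: 7; P8: 12; P1: 12; P5: 3; P6: 7

Standard divisor 3333867/43 ≈ 77531.791; standard quotas: P4 1.599, P7 6.835, P8 12.408, P1 12.108, P5 3.275, P6 6.775.
Rounding to the nearest integer gives P4 2, P7 7, P8 12, P1 12, P5 3, P6 7 — total 43, matching the house size, so no adjustment is needed.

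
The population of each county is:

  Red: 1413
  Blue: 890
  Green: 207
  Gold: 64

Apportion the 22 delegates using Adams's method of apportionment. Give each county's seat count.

Standard divisor 2574/22 ≈ 117; standard quotas: Red 12.077, Blue 7.607, Green 1.769, Gold 0.547.
Rounding up gives 13, 8, 2, 1 = 24 seats, so the divisor must be adjusted.
With modified divisor 128: modified quotas Red 11.039, Blue 6.953, Green 1.617, Gold 0.500.
Rounding up: Red 12, Blue 7, Green 2, Gold 1 (total 22).

Red 12, Blue 7, Green 2, Gold 1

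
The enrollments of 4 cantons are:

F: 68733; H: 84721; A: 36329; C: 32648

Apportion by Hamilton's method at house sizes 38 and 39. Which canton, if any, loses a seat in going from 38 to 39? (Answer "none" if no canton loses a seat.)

At 38 seats: F 12, H 14, A 6, C 6.
At 39 seats: F 12, H 15, A 6, C 6.
No canton's allocation decreased.

none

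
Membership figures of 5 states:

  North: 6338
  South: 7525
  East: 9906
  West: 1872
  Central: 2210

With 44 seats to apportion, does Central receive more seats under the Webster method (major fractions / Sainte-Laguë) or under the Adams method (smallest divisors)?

Webster: North 10, South 12, East 16, West 3, Central 3.
Adams: North 10, South 12, East 15, West 3, Central 4.
Central gets 3 under Webster and 4 under Adams.

Adams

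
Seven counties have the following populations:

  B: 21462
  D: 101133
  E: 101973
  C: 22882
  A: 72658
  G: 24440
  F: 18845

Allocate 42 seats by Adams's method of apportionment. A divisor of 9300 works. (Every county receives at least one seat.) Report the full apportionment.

With modified divisor 9300: modified quotas B 2.308, D 10.875, E 10.965, C 2.460, A 7.813, G 2.628, F 2.026.
Rounding up: B 3, D 11, E 11, C 3, A 8, G 3, F 3 (total 42).

B 3, D 11, E 11, C 3, A 8, G 3, F 3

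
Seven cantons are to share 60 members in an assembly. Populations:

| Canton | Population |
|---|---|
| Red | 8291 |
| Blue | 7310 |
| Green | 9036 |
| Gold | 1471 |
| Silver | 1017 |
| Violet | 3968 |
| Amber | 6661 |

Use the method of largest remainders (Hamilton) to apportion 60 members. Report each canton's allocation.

Red=13, Blue=12, Green=14, Gold=2, Silver=2, Violet=6, Amber=11

Standard divisor: 37754 ÷ 60 ≈ 629.233.
Standard quotas: Red 13.1764, Blue 11.6173, Green 14.3603, Gold 2.3378, Silver 1.6163, Violet 6.3061, Amber 10.5859.
Lower quotas: Red 13, Blue 11, Green 14, Gold 2, Silver 1, Violet 6, Amber 10 (sum 57, leaving 3 seats).
Remainders in descending order: Blue 0.6173, Silver 0.6163, Amber 0.5859, Green 0.3603, Gold 0.3378, Violet 0.3061, Red 0.1764.
The surplus seats go to Blue, Silver, Amber.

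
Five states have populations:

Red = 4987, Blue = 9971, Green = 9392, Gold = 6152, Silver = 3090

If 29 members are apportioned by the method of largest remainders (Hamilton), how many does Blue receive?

Total 33592; standard divisor 33592/29 ≈ 1158.345.
Standard quotas: Red 4.3053, Blue 8.6080, Green 8.1081, Gold 5.3110, Silver 2.6676.
Lower quotas: Red 4, Blue 8, Green 8, Gold 5, Silver 2 (sum 27, leaving 2 seats).
Remainders in descending order: Silver 0.6676, Blue 0.6080, Gold 0.3110, Red 0.3053, Green 0.1081.
The surplus seats go to Silver, Blue.
Blue receives 9.

9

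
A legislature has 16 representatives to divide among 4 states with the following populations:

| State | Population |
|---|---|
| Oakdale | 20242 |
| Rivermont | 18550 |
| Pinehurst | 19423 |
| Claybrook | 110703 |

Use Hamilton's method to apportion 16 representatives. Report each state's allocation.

Oakdale: 2, Rivermont: 2, Pinehurst: 2, Claybrook: 10

Standard divisor: 168918 ÷ 16 ≈ 10557.375.
Standard quotas: Oakdale 1.9173, Rivermont 1.7571, Pinehurst 1.8398, Claybrook 10.4858.
Lower quotas: Oakdale 1, Rivermont 1, Pinehurst 1, Claybrook 10 (sum 13, leaving 3 seats).
Remainders in descending order: Oakdale 0.9173, Pinehurst 0.8398, Rivermont 0.7571, Claybrook 0.4858.
Largest remainders: Oakdale, Pinehurst, Rivermont receive the extra seats.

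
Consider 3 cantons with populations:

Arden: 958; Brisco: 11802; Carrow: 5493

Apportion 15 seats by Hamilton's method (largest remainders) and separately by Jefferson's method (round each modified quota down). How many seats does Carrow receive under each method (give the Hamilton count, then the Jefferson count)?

Hamilton: Arden 1, Brisco 10, Carrow 4.
Jefferson: Arden 0, Brisco 10, Carrow 5.
Carrow gets 4 under Hamilton and 5 under Jefferson.

4 and 5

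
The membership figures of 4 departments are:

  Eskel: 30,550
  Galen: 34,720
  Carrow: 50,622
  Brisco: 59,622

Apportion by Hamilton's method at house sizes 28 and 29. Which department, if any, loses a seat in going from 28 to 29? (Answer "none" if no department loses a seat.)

none

At 28 seats: Eskel 5, Galen 6, Carrow 8, Brisco 9.
At 29 seats: Eskel 5, Galen 6, Carrow 8, Brisco 10.
No department's allocation decreased.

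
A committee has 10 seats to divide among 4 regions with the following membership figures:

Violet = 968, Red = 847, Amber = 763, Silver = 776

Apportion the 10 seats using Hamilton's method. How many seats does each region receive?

Violet 3, Red 3, Amber 2, Silver 2

The standard divisor is 3354/10 ≈ 335.4.
Standard quotas: Violet 2.886, Red 2.525, Amber 2.275, Silver 2.314.
Lower quotas: Violet 2, Red 2, Amber 2, Silver 2 (sum 8, leaving 2 seats).
Remainders in descending order: Violet 0.886, Red 0.525, Silver 0.314, Amber 0.275.
Largest remainders: Violet, Red receive the extra seats.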